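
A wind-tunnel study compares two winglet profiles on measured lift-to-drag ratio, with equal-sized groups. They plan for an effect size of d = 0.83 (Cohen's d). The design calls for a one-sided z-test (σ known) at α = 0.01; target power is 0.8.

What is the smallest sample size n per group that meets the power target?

Set Φ(δ − 2.326) = 0.8; then δ − 2.326 = Φ⁻¹(0.8) = 0.842, giving δ = 3.168.
δ = d·√(n/2) ⇒ n = 2(δ/d)² = 2 × (3.168 / 0.83)² = 29.14.
Rounding up, n = 30 per group.

n = 30 per group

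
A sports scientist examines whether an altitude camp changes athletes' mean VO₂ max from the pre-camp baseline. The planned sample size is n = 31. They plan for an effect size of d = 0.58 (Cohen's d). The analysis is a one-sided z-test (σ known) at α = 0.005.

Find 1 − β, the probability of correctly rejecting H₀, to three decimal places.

Noncentrality parameter: δ = d·√n = 0.58 × √31 = 3.2293
One-sided α = 0.005 → critical value z_{0.005} = 2.576.
Power = Φ(δ − 2.576) = Φ(0.653) = 0.7433.

Power ≈ 0.743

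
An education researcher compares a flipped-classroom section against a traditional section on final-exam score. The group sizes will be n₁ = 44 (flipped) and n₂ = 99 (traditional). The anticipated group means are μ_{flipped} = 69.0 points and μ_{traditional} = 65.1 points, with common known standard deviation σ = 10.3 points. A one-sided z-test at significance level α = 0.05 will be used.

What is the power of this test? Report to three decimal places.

Standardized effect: d = |μ_{flipped} − μ_{traditional}| / σ = |69.0 − 65.1| / 10.3 = 0.3786
Noncentrality parameter: δ = d / √(1/n₁ + 1/n₂) = 0.3786 / √(1/44 + 1/99) = 2.0898
One-sided α = 0.05 → critical value z_{0.05} = 1.645.
Power = Φ(δ − 1.645) = Φ(0.445) = 0.6718.

Power ≈ 0.672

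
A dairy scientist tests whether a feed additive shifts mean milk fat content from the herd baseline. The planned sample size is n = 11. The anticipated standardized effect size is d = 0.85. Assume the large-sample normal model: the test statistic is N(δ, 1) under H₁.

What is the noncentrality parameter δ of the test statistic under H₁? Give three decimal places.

δ = d·√n = 0.85 × √11 = 2.8191

δ ≈ 2.819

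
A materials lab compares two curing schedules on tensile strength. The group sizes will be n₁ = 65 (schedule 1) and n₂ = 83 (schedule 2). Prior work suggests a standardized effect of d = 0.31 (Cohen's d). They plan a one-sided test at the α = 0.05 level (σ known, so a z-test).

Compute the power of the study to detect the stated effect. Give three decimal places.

Power ≈ 0.590

Noncentrality parameter: δ = d / √(1/n₁ + 1/n₂) = 0.31 / √(1/65 + 1/83) = 1.8717
Critical value for a one-sided test at α = 0.05: z_α = 1.645.
Power = Φ(δ − 1.645) = Φ(0.227) = 0.5897.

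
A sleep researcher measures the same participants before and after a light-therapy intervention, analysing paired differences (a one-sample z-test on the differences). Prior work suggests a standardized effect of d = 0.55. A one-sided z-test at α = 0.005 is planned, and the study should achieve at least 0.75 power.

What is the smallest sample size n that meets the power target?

n = 35

For power 0.75 need Φ(δ − z_{0.005}) = 0.75, so δ = z_{0.005} + z_{0.25} = 2.576 + 0.674 = 3.250.
δ = d·√n ⇒ n = (δ/d)² = (3.250 / 0.55)² = 34.92.
Rounding up, n = 35.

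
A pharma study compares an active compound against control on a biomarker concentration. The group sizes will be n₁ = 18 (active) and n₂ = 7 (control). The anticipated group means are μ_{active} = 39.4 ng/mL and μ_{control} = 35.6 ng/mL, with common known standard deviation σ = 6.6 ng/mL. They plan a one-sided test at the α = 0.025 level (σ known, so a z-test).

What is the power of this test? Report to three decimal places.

Power ≈ 0.252

Standardized effect: d = |μ_{active} − μ_{control}| / σ = |39.4 − 35.6| / 6.6 = 0.5758
Noncentrality parameter: δ = d / √(1/n₁ + 1/n₂) = 0.5758 / √(1/18 + 1/7) = 1.2926
Critical value for a one-sided test at α = 0.025: z_α = 1.960.
Power = P(Z > 1.960 − δ) = Φ(-0.667) = 0.2523.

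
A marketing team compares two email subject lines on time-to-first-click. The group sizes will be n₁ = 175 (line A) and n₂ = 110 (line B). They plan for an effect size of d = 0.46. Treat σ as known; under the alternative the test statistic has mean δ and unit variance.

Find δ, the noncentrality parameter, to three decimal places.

δ ≈ 3.781

The noncentrality parameter scales effect size by the design's sample-size factor: δ = d / √(1/n₁ + 1/n₂) = 0.46 / √(1/175 + 1/110) = 3.7805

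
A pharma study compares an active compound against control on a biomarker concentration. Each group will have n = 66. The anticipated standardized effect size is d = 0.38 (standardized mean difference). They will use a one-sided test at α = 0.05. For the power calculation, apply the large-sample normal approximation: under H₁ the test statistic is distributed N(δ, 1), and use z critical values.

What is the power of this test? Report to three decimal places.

Power ≈ 0.705

Noncentrality parameter: δ = d·√(n/2) = 0.38 × √(66/2) = 2.1829
One-sided α = 0.05 → critical value z_{0.05} = 1.645.
Power = Φ(δ − 1.645) = Φ(0.538) = 0.7047.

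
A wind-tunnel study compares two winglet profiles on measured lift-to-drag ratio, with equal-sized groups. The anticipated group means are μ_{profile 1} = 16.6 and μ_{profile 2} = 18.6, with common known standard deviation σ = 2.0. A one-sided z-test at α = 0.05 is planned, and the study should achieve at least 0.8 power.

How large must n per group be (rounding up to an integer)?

Standardized effect: d = |μ_{profile 1} − μ_{profile 2}| / σ = |16.6 − 18.6| / 2.0 = 1.0000
For power 0.8 need Φ(δ − z_{0.05}) = 0.8, so δ = z_{0.05} + z_{0.20} = 1.645 + 0.842 = 2.486.
δ = d·√(n/2) ⇒ n = 2(δ/d)² = 2 × (2.486 / 1.0000)² = 12.37.
Round up to the next whole unit.

n = 13 per group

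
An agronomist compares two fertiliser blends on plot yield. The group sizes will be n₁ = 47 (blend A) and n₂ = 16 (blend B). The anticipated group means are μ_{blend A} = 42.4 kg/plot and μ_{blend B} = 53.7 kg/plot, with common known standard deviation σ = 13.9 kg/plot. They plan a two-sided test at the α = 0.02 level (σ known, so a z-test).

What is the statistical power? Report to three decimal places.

Standardized effect: d = |μ_{blend A} − μ_{blend B}| / σ = |42.4 − 53.7| / 13.9 = 0.8129
Noncentrality parameter: λ = d / √(1/n₁ + 1/n₂) = 0.8129 / √(1/47 + 1/16) = 2.8087
Critical value for a two-sided test at α = 0.02: z_{α/2} = 2.326.
Power = Φ(λ − 2.326) + Φ(−λ − 2.326) = Φ(0.482) + Φ(-5.135) = 0.6852 + 0.0000 = 0.6852.

Power ≈ 0.685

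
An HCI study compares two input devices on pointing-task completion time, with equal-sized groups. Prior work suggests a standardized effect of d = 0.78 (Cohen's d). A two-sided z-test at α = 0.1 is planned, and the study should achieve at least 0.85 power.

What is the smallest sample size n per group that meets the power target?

For power 0.85 need Φ(δ − z_{0.05}) = 0.85, so δ = z_{0.05} + z_{0.15} = 1.645 + 1.036 = 2.681.
(For δ > 0 the lower-tail rejection region contributes negligibly to power, so the one-term inversion is standard.)
δ = d·√(n/2) ⇒ n = 2(δ/d)² = 2 × (2.681 / 0.78)² = 23.63.
Round up to the next whole unit.

n = 24 per group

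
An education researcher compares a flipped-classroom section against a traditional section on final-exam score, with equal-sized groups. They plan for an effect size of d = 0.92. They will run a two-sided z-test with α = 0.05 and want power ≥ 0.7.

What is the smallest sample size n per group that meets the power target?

For power 0.7 need Φ(δ − z_{0.025}) = 0.7, so δ = z_{0.025} + z_{0.30} = 1.960 + 0.524 = 2.484.
(For δ > 0 the lower-tail rejection region contributes negligibly to power, so the one-term inversion is standard.)
δ = d·√(n/2) ⇒ n = 2(δ/d)² = 2 × (2.484 / 0.92)² = 14.58.
Round up to the next whole unit.

n = 15 per group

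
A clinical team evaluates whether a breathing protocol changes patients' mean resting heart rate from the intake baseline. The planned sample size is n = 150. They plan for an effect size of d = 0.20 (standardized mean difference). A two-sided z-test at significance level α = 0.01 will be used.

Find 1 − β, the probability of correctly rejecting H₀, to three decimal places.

Power ≈ 0.450

Noncentrality parameter: δ = d·√n = 0.20 × √150 = 2.4495
Critical value for a two-sided test at α = 0.01: z_{α/2} = 2.576.
Power = Φ(δ − 2.576) + Φ(−δ − 2.576) = Φ(-0.126) + Φ(-5.025) = 0.4497 + 0.0000 = 0.4497.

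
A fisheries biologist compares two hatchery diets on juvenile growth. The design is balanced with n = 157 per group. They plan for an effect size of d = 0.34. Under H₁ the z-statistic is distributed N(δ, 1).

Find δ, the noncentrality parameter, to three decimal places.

δ ≈ 3.012

δ = d·√(n/2) = 0.34 × √(157/2) = 3.0124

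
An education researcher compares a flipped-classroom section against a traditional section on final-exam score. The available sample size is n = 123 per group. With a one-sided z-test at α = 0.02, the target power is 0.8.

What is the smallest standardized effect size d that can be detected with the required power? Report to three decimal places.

Required noncentrality: δ = z_{0.02} + z_{0.20} = 2.054 + 0.842 = 2.895.
δ = d·√(n/2) ⇒ d = δ/√(n/2) = 2.895/√(123/2) = 0.3692.

d ≈ 0.369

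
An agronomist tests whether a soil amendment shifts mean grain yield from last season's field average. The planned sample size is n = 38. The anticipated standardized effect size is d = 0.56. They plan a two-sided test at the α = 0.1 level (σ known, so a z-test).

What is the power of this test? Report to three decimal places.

Noncentrality parameter: λ = d·√n = 0.56 × √38 = 3.4521
Critical value for a two-sided test at α = 0.1: z_{α/2} = 1.645.
Power = Φ(λ − 1.645) + Φ(−λ − 1.645) = Φ(1.807) + Φ(-5.097) = 0.9646 + 0.0000 = 0.9646.

Power ≈ 0.965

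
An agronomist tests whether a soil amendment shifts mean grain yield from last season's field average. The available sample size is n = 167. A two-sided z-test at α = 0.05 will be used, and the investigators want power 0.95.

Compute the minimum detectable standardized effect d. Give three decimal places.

d ≈ 0.279

Need Φ(δ − 1.960) = 0.95, so δ = 1.960 + 1.645 = 3.605.
(The second rejection-region term Φ(−δ − z_{α/2}) is negligible and dropped.)
δ = d·√n ⇒ d = δ/√n = 3.605/√167 = 0.2789.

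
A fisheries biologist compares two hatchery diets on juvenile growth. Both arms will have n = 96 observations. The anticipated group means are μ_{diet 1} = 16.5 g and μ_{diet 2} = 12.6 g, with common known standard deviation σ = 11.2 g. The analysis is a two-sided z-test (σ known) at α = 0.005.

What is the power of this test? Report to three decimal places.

Power ≈ 0.347

Standardized effect: d = |μ_{diet 1} − μ_{diet 2}| / σ = |16.5 − 12.6| / 11.2 = 0.3482
Noncentrality parameter: δ = d·√(n/2) = 0.3482 × √(96/2) = 2.4125
Two-sided α = 0.005 → critical value z_{0.0025} = 2.807.
Power = Φ(δ − 2.807) + Φ(−δ − 2.807) = Φ(-0.395) + Φ(-5.220) = 0.3466 + 0.0000 = 0.3466.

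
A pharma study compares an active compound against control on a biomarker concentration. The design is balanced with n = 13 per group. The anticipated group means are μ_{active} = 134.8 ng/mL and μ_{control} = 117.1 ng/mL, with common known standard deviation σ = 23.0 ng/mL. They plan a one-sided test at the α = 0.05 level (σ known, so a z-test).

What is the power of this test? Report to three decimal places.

Power ≈ 0.624

Standardized effect: d = |μ_{active} − μ_{control}| / σ = |134.8 − 117.1| / 23.0 = 0.7696
Noncentrality parameter: δ = d·√(n/2) = 0.7696 × √(13/2) = 1.9620
Critical value for a one-sided test at α = 0.05: z_α = 1.645.
Power = Φ(δ − 1.645) = Φ(0.317) = 0.6244.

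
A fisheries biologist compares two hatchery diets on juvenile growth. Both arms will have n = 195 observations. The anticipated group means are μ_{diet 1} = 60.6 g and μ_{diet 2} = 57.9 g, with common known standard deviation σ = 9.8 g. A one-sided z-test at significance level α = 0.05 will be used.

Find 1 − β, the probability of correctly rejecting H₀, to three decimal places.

Power ≈ 0.859

Standardized effect: d = |μ_{diet 1} − μ_{diet 2}| / σ = |60.6 − 57.9| / 9.8 = 0.2755
Noncentrality parameter: δ = d·√(n/2) = 0.2755 × √(195/2) = 2.7204
Critical value for a one-sided test at α = 0.05: z_α = 1.645.
Power = P(Z > 1.645 − δ) = Φ(1.076) = 0.8589.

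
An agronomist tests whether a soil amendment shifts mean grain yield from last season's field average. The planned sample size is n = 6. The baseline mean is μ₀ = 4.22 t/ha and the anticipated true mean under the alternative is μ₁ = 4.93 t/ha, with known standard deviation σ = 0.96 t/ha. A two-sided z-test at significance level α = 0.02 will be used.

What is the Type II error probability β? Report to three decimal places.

Standardized effect: d = |μ₁ − μ₀| / σ = |4.93 − 4.22| / 0.96 = 0.7396
Noncentrality parameter: δ = d·√n = 0.7396 × √6 = 1.8116
Two-sided α = 0.02 → critical value z_{0.01} = 2.326.
Power = Φ(δ − 2.326) + Φ(−δ − 2.326) = Φ(-0.515) + Φ(-4.138) = 0.3034 + 0.0000 = 0.3034.
Type II error: β = 1 − power = 1 − 0.3034 = 0.6966.

β ≈ 0.697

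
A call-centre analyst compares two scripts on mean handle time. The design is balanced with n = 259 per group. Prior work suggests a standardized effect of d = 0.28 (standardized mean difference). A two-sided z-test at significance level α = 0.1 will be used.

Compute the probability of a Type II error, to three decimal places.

β ≈ 0.062

Noncentrality parameter: δ = d·√(n/2) = 0.28 × √(259/2) = 3.1863
Critical value for a two-sided test at α = 0.1: z_{α/2} = 1.645.
Power = Φ(δ − 1.645) + Φ(−δ − 1.645) = Φ(1.541) + Φ(-4.831) = 0.9384 + 0.0000 = 0.9384.
Type II error: β = 1 − power = 1 − 0.9384 = 0.0616.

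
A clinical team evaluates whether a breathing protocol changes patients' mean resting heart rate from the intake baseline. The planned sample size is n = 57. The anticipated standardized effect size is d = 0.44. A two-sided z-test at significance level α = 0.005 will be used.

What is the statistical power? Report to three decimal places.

Power ≈ 0.697

Noncentrality parameter: δ = d·√n = 0.44 × √57 = 3.3219
Two-sided α = 0.005 → critical value z_{0.0025} = 2.807.
Power = Φ(δ − 2.807) + Φ(−δ − 2.807) = Φ(0.515) + Φ(-6.129) = 0.6967 + 0.0000 = 0.6967.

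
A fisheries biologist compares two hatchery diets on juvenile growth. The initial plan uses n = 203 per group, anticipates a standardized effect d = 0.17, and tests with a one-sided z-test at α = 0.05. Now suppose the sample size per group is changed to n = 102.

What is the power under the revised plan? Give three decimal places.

Power ≈ 0.333

With n = 102 per group: δ = d·√(n/2) = 0.17 × √(102/2) = 1.2140. Critical value z_{0.05} = 1.645.
Revised power = Φ(δ − 1.645) = Φ(-0.431) = 0.3333.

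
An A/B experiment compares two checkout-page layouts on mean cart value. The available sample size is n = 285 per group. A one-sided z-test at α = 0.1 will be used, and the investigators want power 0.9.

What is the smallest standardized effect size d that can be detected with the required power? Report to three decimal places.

d ≈ 0.215

Required noncentrality: δ = z_{0.1} + z_{0.10} = 1.282 + 1.282 = 2.563.
δ = d·√(n/2) ⇒ d = δ/√(n/2) = 2.563/√(285/2) = 0.2147.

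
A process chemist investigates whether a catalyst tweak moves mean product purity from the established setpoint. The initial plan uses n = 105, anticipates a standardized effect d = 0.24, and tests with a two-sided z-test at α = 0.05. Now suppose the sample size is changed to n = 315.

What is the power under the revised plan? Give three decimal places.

Power ≈ 0.989

With n = 315: δ = d·√n = 0.24 × √315 = 4.2596. Critical value z_{0.025} = 1.960.
Revised power = Φ(δ − 1.960) + Φ(−δ − 1.960) = Φ(2.300) + Φ(-6.220) = 0.9893 + 0.0000 = 0.9893.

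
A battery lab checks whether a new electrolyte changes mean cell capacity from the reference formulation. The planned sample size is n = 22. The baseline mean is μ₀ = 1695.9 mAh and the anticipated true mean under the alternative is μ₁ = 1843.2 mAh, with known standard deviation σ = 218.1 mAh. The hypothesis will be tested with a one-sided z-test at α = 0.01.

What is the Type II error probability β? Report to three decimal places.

β ≈ 0.200

Standardized effect: d = |μ₁ − μ₀| / σ = |1843.2 − 1695.9| / 218.1 = 0.6754
Noncentrality parameter: δ = d·√n = 0.6754 × √22 = 3.1678
Critical value for a one-sided test at α = 0.01: z_α = 2.326.
Power = P(Z > 2.326 − δ) = Φ(0.841) = 0.8000.
Type II error: β = 1 − power = 1 − 0.8000 = 0.2000.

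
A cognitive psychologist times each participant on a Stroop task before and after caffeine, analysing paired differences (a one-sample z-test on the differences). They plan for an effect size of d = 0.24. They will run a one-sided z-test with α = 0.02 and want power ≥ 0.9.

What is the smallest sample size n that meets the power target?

n = 194

Set Φ(δ − 2.054) = 0.9; then δ − 2.054 = Φ⁻¹(0.9) = 1.282, giving δ = 3.335.
δ = d·√n ⇒ n = (δ/d)² = (3.335 / 0.24)² = 193.13.
Round up to the next whole unit.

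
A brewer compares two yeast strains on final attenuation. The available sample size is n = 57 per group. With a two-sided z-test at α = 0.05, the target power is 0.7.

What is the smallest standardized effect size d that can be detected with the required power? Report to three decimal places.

d ≈ 0.465

Need Φ(δ − 1.960) = 0.7, so δ = 1.960 + 0.524 = 2.484.
(Lower-tail contribution to power is negligible for δ > 0.)
δ = d·√(n/2) ⇒ d = δ/√(n/2) = 2.484/√(57/2) = 0.4654.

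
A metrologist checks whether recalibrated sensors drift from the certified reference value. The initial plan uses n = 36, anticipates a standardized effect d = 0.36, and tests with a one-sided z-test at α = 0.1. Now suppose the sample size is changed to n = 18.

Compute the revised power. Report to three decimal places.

Power ≈ 0.597

With n = 18: δ = d·√n = 0.36 × √18 = 1.5274. Critical value z_{0.1} = 1.282.
Revised power = P(Z > 1.282 − δ) = Φ(0.246) = 0.5971.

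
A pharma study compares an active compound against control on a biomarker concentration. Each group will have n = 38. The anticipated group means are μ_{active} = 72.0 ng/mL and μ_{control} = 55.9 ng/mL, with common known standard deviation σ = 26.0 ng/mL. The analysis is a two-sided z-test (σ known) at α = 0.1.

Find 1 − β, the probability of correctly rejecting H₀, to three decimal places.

Power ≈ 0.854

Standardized effect: d = |μ_{active} − μ_{control}| / σ = |72.0 − 55.9| / 26.0 = 0.6192
Noncentrality parameter: δ = d·√(n/2) = 0.6192 × √(38/2) = 2.6992
Two-sided α = 0.1 → critical value z_{0.05} = 1.645.
Power = Φ(δ − 1.645) + Φ(−δ − 1.645) = Φ(1.054) + Φ(-4.344) = 0.8541 + 0.0000 = 0.8541.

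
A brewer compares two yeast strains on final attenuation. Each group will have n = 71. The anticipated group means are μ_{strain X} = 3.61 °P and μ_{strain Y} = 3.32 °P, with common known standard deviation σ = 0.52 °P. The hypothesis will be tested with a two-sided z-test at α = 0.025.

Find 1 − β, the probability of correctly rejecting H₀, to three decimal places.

Standardized effect: d = |μ_{strain X} − μ_{strain Y}| / σ = |3.61 − 3.32| / 0.52 = 0.5577
Noncentrality parameter: δ = d·√(n/2) = 0.5577 × √(71/2) = 3.3228
Two-sided α = 0.025 → critical value z_{0.0125} = 2.241.
Power = Φ(δ − 2.241) + Φ(−δ − 2.241) = Φ(1.081) + Φ(-5.564) = 0.8602 + 0.0000 = 0.8602.

Power ≈ 0.860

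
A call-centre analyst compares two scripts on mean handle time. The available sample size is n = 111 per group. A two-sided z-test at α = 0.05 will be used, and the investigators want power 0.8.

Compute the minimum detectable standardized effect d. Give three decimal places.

d ≈ 0.376

Need Φ(δ − 1.960) = 0.8, so δ = 1.960 + 0.842 = 2.802.
(The second rejection-region term Φ(−δ − z_{α/2}) is negligible and dropped.)
δ = d·√(n/2) ⇒ d = δ/√(n/2) = 2.802/√(111/2) = 0.3761.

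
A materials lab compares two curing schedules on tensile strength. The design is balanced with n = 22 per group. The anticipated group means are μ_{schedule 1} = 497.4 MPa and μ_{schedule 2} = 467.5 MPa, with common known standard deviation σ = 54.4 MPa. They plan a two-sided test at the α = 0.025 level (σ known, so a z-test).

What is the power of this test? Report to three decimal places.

Power ≈ 0.338

Standardized effect: d = |μ_{schedule 1} − μ_{schedule 2}| / σ = |497.4 − 467.5| / 54.4 = 0.5496
Noncentrality parameter: δ = d·√(n/2) = 0.5496 × √(22/2) = 1.8229
Two-sided α = 0.025 → critical value z_{0.0125} = 2.241.
Power = Φ(δ − 2.241) + Φ(−δ − 2.241) = Φ(-0.418) + Φ(-4.064) = 0.3378 + 0.0000 = 0.3378.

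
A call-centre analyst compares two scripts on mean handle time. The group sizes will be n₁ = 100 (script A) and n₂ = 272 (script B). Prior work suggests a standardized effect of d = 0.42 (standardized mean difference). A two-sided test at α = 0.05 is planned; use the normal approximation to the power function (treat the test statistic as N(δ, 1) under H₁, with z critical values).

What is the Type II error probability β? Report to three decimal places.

Noncentrality parameter: δ = d / √(1/n₁ + 1/n₂) = 0.42 / √(1/100 + 1/272) = 3.5914
Two-sided α = 0.05 → critical value z_{0.025} = 1.960.
Power = Φ(δ − 1.960) + Φ(−δ − 1.960) = Φ(1.631) + Φ(-5.551) = 0.9486 + 0.0000 = 0.9486.
Type II error: β = 1 − power = 1 − 0.9486 = 0.0514.

β ≈ 0.051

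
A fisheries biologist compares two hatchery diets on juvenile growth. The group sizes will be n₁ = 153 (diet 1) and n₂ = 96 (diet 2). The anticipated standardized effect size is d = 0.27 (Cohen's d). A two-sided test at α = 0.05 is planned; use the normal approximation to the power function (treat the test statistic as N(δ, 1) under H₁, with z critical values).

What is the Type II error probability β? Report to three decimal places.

β ≈ 0.455

Noncentrality parameter: δ = d / √(1/n₁ + 1/n₂) = 0.27 / √(1/153 + 1/96) = 2.0737
Two-sided α = 0.05 → critical value z_{0.025} = 1.960.
Power = Φ(δ − 1.960) + Φ(−δ − 1.960) = Φ(0.114) + Φ(-4.034) = 0.5453 + 0.0000 = 0.5453.
Type II error: β = 1 − power = 1 − 0.5453 = 0.4547.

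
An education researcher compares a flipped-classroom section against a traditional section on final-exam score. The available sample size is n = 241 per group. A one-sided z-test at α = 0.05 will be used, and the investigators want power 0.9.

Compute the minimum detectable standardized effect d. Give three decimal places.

Required noncentrality: δ = z_{0.05} + z_{0.10} = 1.645 + 1.282 = 2.926.
δ = d·√(n/2) ⇒ d = δ/√(n/2) = 2.926/√(241/2) = 0.2666.

d ≈ 0.267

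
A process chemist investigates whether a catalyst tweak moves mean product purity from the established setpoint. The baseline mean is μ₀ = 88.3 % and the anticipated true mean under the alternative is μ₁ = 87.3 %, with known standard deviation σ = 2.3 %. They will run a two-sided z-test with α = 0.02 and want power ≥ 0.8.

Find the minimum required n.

n = 54

Standardized effect: d = |μ₁ − μ₀| / σ = |87.3 − 88.3| / 2.3 = 0.4348
For power 0.8 need Φ(δ − z_{0.01}) = 0.8, so δ = z_{0.01} + z_{0.20} = 2.326 + 0.842 = 3.168.
(The Φ(−δ − z_{α/2}) term is vanishingly small for δ > 0 and is dropped in the standard sample-size formula.)
δ = d·√n ⇒ n = (δ/d)² = (3.168 / 0.4348)² = 53.09.
Round up to the next whole unit.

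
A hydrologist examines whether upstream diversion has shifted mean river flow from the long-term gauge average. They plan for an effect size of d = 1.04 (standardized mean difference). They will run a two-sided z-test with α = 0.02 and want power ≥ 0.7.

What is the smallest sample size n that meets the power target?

Set Φ(δ − 2.326) = 0.7; then δ − 2.326 = Φ⁻¹(0.7) = 0.524, giving δ = 2.851.
(Ignoring the negligible lower-tail rejection probability gives the usual closed-form inversion.)
δ = d·√n ⇒ n = (δ/d)² = (2.851 / 1.04)² = 7.51.
Round up to the next whole unit.

n = 8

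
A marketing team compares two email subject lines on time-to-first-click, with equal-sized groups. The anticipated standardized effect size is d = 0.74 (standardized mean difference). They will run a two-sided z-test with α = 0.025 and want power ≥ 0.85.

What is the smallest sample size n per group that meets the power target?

n = 40 per group

For power 0.85 need Φ(δ − z_{0.0125}) = 0.85, so δ = z_{0.0125} + z_{0.15} = 2.241 + 1.036 = 3.278.
(The Φ(−δ − z_{α/2}) term is vanishingly small for δ > 0 and is dropped in the standard sample-size formula.)
δ = d·√(n/2) ⇒ n = 2(δ/d)² = 2 × (3.278 / 0.74)² = 39.24.
Rounding up, n = 40 per group.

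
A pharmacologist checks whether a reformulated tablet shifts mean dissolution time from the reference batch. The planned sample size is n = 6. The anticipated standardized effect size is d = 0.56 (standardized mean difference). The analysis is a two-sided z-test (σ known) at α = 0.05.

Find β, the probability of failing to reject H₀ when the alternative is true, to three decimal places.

Noncentrality parameter: λ = d·√n = 0.56 × √6 = 1.3717
Critical value for a two-sided test at α = 0.05: z_{α/2} = 1.960.
Power = Φ(λ − 1.960) + Φ(−λ − 1.960) = Φ(-0.588) + Φ(-3.332) = 0.2782 + 0.0004 = 0.2786.
Type II error: β = 1 − power = 1 − 0.2786 = 0.7214.

β ≈ 0.721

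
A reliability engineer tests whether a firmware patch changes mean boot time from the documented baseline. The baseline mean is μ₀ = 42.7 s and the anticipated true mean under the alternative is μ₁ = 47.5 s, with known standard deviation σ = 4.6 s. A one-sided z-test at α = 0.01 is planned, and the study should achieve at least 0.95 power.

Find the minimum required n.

n = 15

Standardized effect: d = |μ₁ − μ₀| / σ = |47.5 − 42.7| / 4.6 = 1.0435
Set Φ(δ − 2.326) = 0.95; then δ − 2.326 = Φ⁻¹(0.95) = 1.645, giving δ = 3.971.
δ = d·√n ⇒ n = (δ/d)² = (3.971 / 1.0435)² = 14.48.
Round up to the next whole unit.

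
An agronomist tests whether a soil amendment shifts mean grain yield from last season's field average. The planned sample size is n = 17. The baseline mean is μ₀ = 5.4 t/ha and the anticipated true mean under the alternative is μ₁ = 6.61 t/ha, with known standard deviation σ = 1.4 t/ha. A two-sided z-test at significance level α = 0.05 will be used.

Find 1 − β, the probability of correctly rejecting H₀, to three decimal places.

Standardized effect: d = |μ₁ − μ₀| / σ = |6.61 − 5.4| / 1.4 = 0.8643
Noncentrality parameter: δ = d·√n = 0.8643 × √17 = 3.5635
Critical value for a two-sided test at α = 0.05: z_{α/2} = 1.960.
Power = Φ(δ − 1.960) + Φ(−δ − 1.960) = Φ(1.604) + Φ(-5.524) = 0.9456 + 0.0000 = 0.9456.

Power ≈ 0.946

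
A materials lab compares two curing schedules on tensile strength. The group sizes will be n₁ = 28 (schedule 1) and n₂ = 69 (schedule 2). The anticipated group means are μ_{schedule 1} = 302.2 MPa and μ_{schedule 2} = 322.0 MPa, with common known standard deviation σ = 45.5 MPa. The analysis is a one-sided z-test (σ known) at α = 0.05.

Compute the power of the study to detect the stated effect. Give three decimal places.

Standardized effect: d = |μ_{schedule 1} − μ_{schedule 2}| / σ = |302.2 − 322.0| / 45.5 = 0.4352
Noncentrality parameter: δ = d / √(1/n₁ + 1/n₂) = 0.4352 / √(1/28 + 1/69) = 1.9421
One-sided α = 0.05 → critical value z_{0.05} = 1.645.
Power = P(Z > 1.645 − δ) = Φ(0.297) = 0.6169.

Power ≈ 0.617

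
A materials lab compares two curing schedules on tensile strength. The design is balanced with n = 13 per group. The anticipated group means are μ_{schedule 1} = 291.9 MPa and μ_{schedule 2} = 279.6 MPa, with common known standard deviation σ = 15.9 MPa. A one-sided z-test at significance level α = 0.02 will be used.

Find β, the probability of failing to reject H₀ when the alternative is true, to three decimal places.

β ≈ 0.532

Standardized effect: d = |μ_{schedule 1} − μ_{schedule 2}| / σ = |291.9 − 279.6| / 15.9 = 0.7736
Noncentrality parameter: δ = d·√(n/2) = 0.7736 × √(13/2) = 1.9723
Critical value for a one-sided test at α = 0.02: z_α = 2.054.
Power = Φ(δ − 2.054) = Φ(-0.081) = 0.4675.
Type II error: β = 1 − power = 1 − 0.4675 = 0.5325.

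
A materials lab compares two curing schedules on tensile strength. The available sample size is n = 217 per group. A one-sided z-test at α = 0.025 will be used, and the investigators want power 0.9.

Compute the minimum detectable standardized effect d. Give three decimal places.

Required noncentrality: δ = z_{0.025} + z_{0.10} = 1.960 + 1.282 = 3.242.
δ = d·√(n/2) ⇒ d = δ/√(n/2) = 3.242/√(217/2) = 0.3112.

d ≈ 0.311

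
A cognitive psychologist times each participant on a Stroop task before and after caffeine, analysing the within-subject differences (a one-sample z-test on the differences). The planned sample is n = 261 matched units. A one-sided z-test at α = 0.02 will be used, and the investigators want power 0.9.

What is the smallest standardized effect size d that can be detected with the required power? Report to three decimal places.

d ≈ 0.206

Required noncentrality: δ = z_{0.02} + z_{0.10} = 2.054 + 1.282 = 3.335.
δ = d·√n ⇒ d = δ/√n = 3.335/√261 = 0.2064.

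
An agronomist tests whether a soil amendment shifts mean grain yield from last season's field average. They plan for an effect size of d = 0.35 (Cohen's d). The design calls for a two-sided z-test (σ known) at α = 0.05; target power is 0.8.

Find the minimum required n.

Set Φ(δ − 1.960) = 0.8; then δ − 1.960 = Φ⁻¹(0.8) = 0.842, giving δ = 2.802.
(The Φ(−δ − z_{α/2}) term is vanishingly small for δ > 0 and is dropped in the standard sample-size formula.)
δ = d·√n ⇒ n = (δ/d)² = (2.802 / 0.35)² = 64.07.
Round up to the next whole unit.

n = 65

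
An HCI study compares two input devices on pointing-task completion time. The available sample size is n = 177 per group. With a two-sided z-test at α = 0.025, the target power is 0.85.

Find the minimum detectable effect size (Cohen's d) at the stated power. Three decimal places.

d ≈ 0.348

Required noncentrality: δ = z_{0.0125} + z_{0.15} = 2.241 + 1.036 = 3.278.
(Lower-tail contribution to power is negligible for δ > 0.)
δ = d·√(n/2) ⇒ d = δ/√(n/2) = 3.278/√(177/2) = 0.3484.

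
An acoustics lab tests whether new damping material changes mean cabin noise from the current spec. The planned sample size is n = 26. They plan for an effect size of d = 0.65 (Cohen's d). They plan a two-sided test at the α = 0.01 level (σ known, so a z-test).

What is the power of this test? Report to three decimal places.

Noncentrality parameter: δ = d·√n = 0.65 × √26 = 3.3144
Critical value for a two-sided test at α = 0.01: z_{α/2} = 2.576.
Power = Φ(δ − 2.576) + Φ(−δ − 2.576) = Φ(0.739) + Φ(-5.890) = 0.7699 + 0.0000 = 0.7699.

Power ≈ 0.770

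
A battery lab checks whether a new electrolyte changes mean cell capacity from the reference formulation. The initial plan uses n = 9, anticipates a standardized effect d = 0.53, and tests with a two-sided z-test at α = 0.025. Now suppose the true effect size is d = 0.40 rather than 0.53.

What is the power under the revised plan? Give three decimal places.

With d = 0.40: δ = d·√n = 0.40 × √9 = 1.2000. Critical value z_{0.0125} = 2.241.
Revised power = Φ(δ − 2.241) + Φ(−δ − 2.241) = Φ(-1.041) + Φ(-3.441) = 0.1488 + 0.0003 = 0.1491.

Power ≈ 0.149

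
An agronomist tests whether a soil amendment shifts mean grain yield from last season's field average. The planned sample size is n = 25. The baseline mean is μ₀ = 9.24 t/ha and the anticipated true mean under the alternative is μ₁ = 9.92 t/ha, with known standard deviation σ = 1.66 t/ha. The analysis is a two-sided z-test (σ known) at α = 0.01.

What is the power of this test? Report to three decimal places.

Standardized effect: d = |μ₁ − μ₀| / σ = |9.92 − 9.24| / 1.66 = 0.4096
Noncentrality parameter: δ = d·√n = 0.4096 × √25 = 2.0482
Critical value for a two-sided test at α = 0.01: z_{α/2} = 2.576.
Power = Φ(δ − 2.576) + Φ(−δ − 2.576) = Φ(-0.528) + Φ(-4.624) = 0.2989 + 0.0000 = 0.2989.

Power ≈ 0.299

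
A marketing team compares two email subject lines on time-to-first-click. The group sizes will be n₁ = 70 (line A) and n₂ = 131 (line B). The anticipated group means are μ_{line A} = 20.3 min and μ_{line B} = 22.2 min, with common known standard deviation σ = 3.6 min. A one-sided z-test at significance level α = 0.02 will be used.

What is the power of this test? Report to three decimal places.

Power ≈ 0.935

Standardized effect: d = |μ_{line A} − μ_{line B}| / σ = |20.3 − 22.2| / 3.6 = 0.5278
Noncentrality parameter: δ = d / √(1/n₁ + 1/n₂) = 0.5278 / √(1/70 + 1/131) = 3.5648
Critical value for a one-sided test at α = 0.02: z_α = 2.054.
Power = Φ(δ − 2.054) = Φ(1.511) = 0.9346.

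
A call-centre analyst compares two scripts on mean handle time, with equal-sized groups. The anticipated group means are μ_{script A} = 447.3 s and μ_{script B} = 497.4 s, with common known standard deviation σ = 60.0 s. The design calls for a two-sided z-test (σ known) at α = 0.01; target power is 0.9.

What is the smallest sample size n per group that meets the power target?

n = 43 per group

Standardized effect: d = |μ_{script A} − μ_{script B}| / σ = |447.3 − 497.4| / 60.0 = 0.8350
For power 0.9 need Φ(δ − z_{0.005}) = 0.9, so δ = z_{0.005} + z_{0.10} = 2.576 + 1.282 = 3.857.
(For δ > 0 the lower-tail rejection region contributes negligibly to power, so the one-term inversion is standard.)
δ = d·√(n/2) ⇒ n = 2(δ/d)² = 2 × (3.857 / 0.8350)² = 42.68.
Round up to the next whole unit.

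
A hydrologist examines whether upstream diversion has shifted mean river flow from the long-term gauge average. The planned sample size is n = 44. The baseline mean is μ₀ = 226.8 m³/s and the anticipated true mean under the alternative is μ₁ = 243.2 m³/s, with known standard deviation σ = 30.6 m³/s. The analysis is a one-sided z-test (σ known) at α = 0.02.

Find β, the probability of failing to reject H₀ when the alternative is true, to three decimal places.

Standardized effect: d = |μ₁ − μ₀| / σ = |243.2 − 226.8| / 30.6 = 0.5359
Noncentrality parameter: δ = d·√n = 0.5359 × √44 = 3.5551
One-sided α = 0.02 → critical value z_{0.02} = 2.054.
Power = P(Z > 2.054 − δ) = Φ(1.501) = 0.9334.
Type II error: β = 1 − power = 1 − 0.9334 = 0.0666.

β ≈ 0.067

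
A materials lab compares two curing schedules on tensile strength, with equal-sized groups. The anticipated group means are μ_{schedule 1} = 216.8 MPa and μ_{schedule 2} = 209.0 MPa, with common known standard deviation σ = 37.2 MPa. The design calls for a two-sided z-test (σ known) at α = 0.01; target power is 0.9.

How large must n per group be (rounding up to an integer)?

Standardized effect: d = |μ_{schedule 1} − μ_{schedule 2}| / σ = |216.8 − 209.0| / 37.2 = 0.2097
Set Φ(δ − 2.576) = 0.9; then δ − 2.576 = Φ⁻¹(0.9) = 1.282, giving δ = 3.857.
(Ignoring the negligible lower-tail rejection probability gives the usual closed-form inversion.)
δ = d·√(n/2) ⇒ n = 2(δ/d)² = 2 × (3.857 / 0.2097)² = 676.88.
Round up to the next whole unit.

n = 677 per group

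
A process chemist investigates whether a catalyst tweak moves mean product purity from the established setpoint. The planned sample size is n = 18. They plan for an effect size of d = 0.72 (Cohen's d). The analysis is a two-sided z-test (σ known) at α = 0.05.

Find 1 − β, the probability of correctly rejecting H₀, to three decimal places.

Noncentrality parameter: δ = d·√n = 0.72 × √18 = 3.0547
Critical value for a two-sided test at α = 0.05: z_{α/2} = 1.960.
Power = Φ(δ − 1.960) + Φ(−δ − 1.960) = Φ(1.095) + Φ(-5.015) = 0.8632 + 0.0000 = 0.8632.

Power ≈ 0.863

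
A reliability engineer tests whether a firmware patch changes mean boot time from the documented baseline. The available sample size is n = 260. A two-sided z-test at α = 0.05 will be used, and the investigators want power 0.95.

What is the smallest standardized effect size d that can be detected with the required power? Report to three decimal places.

Required noncentrality: δ = z_{0.025} + z_{0.05} = 1.960 + 1.645 = 3.605.
(Lower-tail contribution to power is negligible for δ > 0.)
δ = d·√n ⇒ d = δ/√n = 3.605/√260 = 0.2236.

d ≈ 0.224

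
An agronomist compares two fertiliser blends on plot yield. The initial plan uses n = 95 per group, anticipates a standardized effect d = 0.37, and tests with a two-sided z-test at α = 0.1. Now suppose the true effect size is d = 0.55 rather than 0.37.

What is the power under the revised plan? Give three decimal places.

With d = 0.55: δ = d·√(n/2) = 0.55 × √(95/2) = 3.7906. Critical value z_{0.05} = 1.645.
Revised power = Φ(δ − 1.645) + Φ(−δ − 1.645) = Φ(2.146) + Φ(-5.435) = 0.9841 + 0.0000 = 0.9841.

Power ≈ 0.984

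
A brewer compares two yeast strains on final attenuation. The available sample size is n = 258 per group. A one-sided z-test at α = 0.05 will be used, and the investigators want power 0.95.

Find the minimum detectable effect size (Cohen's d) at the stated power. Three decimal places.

Need Φ(δ − 1.645) = 0.95, so δ = 1.645 + 1.645 = 3.290.
δ = d·√(n/2) ⇒ d = δ/√(n/2) = 3.290/√(258/2) = 0.2896.

d ≈ 0.290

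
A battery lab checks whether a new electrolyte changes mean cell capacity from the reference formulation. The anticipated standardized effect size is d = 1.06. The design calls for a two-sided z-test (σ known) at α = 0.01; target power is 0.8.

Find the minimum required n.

n = 11

Set Φ(δ − 2.576) = 0.8; then δ − 2.576 = Φ⁻¹(0.8) = 0.842, giving δ = 3.417.
(The Φ(−δ − z_{α/2}) term is vanishingly small for δ > 0 and is dropped in the standard sample-size formula.)
δ = d·√n ⇒ n = (δ/d)² = (3.417 / 1.06)² = 10.39.
Round up to the next whole unit.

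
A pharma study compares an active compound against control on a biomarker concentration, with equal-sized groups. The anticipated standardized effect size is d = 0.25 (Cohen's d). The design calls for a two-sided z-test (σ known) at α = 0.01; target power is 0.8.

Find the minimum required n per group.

For power 0.8 need Φ(δ − z_{0.005}) = 0.8, so δ = z_{0.005} + z_{0.20} = 2.576 + 0.842 = 3.417.
(Ignoring the negligible lower-tail rejection probability gives the usual closed-form inversion.)
δ = d·√(n/2) ⇒ n = 2(δ/d)² = 2 × (3.417 / 0.25)² = 373.73.
Rounding up, n = 374 per group.

n = 374 per group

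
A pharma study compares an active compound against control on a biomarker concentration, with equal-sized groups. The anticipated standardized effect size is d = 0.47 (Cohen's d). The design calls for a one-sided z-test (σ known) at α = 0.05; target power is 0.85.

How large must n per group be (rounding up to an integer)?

For power 0.85 need Φ(δ − z_{0.05}) = 0.85, so δ = z_{0.05} + z_{0.15} = 1.645 + 1.036 = 2.681.
δ = d·√(n/2) ⇒ n = 2(δ/d)² = 2 × (2.681 / 0.47)² = 65.09.
Rounding up, n = 66 per group.

n = 66 per group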